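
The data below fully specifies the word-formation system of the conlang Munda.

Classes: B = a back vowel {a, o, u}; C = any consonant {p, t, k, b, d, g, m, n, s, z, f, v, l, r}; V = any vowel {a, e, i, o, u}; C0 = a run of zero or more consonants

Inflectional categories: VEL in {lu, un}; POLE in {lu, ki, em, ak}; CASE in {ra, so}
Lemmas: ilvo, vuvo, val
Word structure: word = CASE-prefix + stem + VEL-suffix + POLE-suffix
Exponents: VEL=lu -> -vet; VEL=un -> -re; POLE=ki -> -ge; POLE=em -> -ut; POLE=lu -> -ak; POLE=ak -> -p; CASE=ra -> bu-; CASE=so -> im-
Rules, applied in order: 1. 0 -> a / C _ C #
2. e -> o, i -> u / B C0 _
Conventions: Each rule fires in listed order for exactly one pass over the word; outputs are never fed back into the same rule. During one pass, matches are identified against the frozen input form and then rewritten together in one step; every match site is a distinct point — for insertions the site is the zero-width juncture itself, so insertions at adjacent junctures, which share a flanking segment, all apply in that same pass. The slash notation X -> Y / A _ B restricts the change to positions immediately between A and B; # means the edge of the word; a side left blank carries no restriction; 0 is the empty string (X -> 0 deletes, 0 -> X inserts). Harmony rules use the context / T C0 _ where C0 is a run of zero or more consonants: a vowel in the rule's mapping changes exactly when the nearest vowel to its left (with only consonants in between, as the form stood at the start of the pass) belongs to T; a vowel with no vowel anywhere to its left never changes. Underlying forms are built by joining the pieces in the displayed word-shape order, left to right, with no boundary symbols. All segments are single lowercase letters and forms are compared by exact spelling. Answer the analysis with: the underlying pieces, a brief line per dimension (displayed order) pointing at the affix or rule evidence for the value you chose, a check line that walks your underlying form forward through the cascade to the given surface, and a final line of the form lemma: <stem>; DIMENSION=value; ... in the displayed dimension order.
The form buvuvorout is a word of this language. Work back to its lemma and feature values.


underlying: bu-vuvo-re-ut
VEL=un - signalled by the affix -re
POLE=em - signalled by the affix -ut
CASE=ra - signalled by the affix bu-
check: buvuvoreut -> buvuvoreut -> buvuvorout
lemma: vuvo; VEL=un; POLE=em; CASE=ra


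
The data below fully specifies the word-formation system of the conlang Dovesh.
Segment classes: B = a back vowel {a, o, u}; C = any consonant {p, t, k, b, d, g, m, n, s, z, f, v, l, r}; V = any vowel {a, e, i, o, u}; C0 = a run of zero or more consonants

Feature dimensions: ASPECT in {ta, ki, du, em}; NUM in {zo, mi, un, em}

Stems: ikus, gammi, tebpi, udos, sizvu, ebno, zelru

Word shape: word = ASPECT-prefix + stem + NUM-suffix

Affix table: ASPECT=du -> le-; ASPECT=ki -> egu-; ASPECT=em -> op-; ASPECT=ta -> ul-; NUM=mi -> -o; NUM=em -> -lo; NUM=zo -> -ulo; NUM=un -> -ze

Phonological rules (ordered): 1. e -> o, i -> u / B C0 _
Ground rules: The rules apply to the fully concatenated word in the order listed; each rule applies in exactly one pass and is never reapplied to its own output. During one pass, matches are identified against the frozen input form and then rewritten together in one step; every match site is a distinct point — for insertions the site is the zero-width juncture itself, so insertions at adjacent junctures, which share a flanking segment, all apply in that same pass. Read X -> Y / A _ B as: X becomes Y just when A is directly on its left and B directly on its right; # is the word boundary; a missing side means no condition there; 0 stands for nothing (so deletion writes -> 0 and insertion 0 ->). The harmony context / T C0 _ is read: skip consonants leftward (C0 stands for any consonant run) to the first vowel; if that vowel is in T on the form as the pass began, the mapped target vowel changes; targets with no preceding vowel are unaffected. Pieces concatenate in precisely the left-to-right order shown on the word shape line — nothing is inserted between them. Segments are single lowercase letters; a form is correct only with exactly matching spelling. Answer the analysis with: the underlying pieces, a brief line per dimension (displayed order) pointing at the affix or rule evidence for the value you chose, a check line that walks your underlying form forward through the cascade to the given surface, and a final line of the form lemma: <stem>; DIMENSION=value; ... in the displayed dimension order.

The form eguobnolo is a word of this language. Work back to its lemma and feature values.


underlying: egu-ebno-lo
ASPECT=ki - signalled by the affix egu-
NUM=em - signalled by the affix -lo
check: eguebnolo -> eguobnolo
lemma: ebno; ASPECT=ki; NUM=em


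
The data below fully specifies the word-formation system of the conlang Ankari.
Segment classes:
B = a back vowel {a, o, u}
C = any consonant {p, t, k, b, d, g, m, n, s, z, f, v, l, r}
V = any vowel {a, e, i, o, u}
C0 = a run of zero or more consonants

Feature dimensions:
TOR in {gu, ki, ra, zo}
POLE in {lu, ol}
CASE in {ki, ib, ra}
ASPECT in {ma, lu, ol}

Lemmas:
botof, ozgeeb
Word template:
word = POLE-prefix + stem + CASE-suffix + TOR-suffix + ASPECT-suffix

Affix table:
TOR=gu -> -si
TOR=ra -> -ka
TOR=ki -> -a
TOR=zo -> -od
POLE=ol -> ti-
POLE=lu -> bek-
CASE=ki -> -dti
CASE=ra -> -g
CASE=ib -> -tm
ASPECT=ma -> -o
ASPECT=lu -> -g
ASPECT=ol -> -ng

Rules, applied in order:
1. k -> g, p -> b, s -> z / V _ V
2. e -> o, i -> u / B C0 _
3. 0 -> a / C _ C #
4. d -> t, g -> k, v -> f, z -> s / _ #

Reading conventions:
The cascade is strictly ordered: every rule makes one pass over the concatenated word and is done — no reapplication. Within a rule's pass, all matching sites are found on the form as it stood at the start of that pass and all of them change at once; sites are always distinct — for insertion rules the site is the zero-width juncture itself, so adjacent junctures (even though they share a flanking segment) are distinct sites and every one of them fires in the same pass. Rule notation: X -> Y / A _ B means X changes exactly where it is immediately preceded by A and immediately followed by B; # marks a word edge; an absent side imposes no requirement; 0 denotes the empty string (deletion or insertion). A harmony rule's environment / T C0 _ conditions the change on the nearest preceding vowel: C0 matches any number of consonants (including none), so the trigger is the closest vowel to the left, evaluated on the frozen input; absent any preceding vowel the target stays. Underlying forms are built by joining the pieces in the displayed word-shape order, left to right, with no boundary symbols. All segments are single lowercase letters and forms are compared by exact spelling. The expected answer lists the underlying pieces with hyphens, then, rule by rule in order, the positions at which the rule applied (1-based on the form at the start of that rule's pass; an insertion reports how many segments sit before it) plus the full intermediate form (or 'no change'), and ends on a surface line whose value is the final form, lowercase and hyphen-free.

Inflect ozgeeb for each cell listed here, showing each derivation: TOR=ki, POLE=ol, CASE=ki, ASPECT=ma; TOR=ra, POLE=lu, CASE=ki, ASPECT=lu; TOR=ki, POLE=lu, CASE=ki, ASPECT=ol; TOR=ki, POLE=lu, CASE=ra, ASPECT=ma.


cell TOR=ki, POLE=ol, CASE=ki, ASPECT=ma:
underlying: ti-ozgeeb-dti-a-o
1. k -> g, p -> b, s -> z / V _ V: no change
2. e -> o, i -> u / B C0 _: fires at position(s) 6: tiozgoebdtiao
3. 0 -> a / C _ C #: no change
4. d -> t, g -> k, v -> f, z -> s / _ #: no change
surface: tiozgoebdtiao

cell TOR=ra, POLE=lu, CASE=ki, ASPECT=lu:
underlying: bek-ozgeeb-dti-ka-g
1. k -> g, p -> b, s -> z / V _ V: fires at position(s) 3, 13: begozgeebdtigag
2. e -> o, i -> u / B C0 _: fires at position(s) 7: begozgoebdtigag
3. 0 -> a / C _ C #: no change
4. d -> t, g -> k, v -> f, z -> s / _ #: fires at position(s) 15: begozgoebdtigak
surface: begozgoebdtigak

cell TOR=ki, POLE=lu, CASE=ki, ASPECT=ol:
underlying: bek-ozgeeb-dti-a-ng
1. k -> g, p -> b, s -> z / V _ V: fires at position(s) 3: begozgeebdtiang
2. e -> o, i -> u / B C0 _: fires at position(s) 7: begozgoebdtiang
3. 0 -> a / C _ C #: inserts after position(s) 14: begozgoebdtianag
4. d -> t, g -> k, v -> f, z -> s / _ #: fires at position(s) 16: begozgoebdtianak
surface: begozgoebdtianak

cell TOR=ki, POLE=lu, CASE=ra, ASPECT=ma:
underlying: bek-ozgeeb-g-a-o
1. k -> g, p -> b, s -> z / V _ V: fires at position(s) 3: begozgeebgao
2. e -> o, i -> u / B C0 _: fires at position(s) 7: begozgoebgao
3. 0 -> a / C _ C #: no change
4. d -> t, g -> k, v -> f, z -> s / _ #: no change
surface: begozgoebgao


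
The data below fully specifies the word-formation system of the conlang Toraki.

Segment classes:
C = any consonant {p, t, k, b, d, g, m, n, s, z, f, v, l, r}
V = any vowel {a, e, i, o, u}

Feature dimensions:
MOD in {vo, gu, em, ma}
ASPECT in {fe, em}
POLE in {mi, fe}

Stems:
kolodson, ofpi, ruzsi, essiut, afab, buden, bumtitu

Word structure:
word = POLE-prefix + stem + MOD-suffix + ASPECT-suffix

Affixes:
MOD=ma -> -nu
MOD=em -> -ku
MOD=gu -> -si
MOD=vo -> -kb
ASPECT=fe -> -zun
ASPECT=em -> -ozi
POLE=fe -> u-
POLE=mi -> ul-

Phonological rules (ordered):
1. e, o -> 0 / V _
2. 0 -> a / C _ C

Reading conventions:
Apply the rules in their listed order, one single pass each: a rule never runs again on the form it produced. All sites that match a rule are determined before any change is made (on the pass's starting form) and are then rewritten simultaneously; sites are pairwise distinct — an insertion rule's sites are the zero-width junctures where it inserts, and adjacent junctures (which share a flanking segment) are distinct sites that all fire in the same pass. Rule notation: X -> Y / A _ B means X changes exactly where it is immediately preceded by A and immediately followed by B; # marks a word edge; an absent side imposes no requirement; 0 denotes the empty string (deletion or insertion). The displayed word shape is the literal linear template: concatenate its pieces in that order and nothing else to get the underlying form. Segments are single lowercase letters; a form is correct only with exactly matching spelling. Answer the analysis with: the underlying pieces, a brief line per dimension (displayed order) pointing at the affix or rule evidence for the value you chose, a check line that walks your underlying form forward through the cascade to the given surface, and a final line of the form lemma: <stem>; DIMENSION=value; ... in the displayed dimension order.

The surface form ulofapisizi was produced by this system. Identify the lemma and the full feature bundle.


underlying: ul-ofpi-si-ozi
MOD=gu - signalled by the affix -si
ASPECT=em - signalled by the affix -ozi
POLE=mi - signalled by the affix ul-
check: ulofpisiozi -> ulofpisizi -> ulofapisizi
lemma: ofpi; MOD=gu; ASPECT=em; POLE=mi


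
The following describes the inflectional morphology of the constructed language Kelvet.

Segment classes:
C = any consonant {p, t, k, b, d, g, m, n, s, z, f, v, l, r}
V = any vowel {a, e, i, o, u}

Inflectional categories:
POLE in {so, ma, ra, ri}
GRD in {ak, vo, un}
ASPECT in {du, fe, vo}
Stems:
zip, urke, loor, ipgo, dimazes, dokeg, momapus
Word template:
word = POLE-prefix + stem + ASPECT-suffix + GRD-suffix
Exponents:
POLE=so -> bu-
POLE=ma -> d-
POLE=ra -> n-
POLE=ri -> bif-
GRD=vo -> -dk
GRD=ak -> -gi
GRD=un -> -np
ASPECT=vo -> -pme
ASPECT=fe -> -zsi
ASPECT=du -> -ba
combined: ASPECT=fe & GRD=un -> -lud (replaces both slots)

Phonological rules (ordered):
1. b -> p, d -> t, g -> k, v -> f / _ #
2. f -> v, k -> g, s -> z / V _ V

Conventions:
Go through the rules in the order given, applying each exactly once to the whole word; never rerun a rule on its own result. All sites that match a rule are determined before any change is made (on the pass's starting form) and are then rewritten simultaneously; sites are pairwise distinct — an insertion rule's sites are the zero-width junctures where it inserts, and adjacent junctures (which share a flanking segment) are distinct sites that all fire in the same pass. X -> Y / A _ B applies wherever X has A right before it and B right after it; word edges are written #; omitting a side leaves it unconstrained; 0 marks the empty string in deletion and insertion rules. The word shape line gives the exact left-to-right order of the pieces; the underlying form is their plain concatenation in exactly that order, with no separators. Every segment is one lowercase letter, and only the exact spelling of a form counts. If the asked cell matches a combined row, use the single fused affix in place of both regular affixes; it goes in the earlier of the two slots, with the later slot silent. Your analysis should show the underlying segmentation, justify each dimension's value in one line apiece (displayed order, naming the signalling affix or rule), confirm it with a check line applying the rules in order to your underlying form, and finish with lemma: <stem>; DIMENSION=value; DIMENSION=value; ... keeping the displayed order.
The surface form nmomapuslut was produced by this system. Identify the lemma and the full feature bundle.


underlying: n-momapus-lud
POLE=ra - signalled by the affix n-
GRD=un - signalled by the combined affix row
ASPECT=fe - signalled by the combined affix row
check: nmomapuslud -> nmomapuslut -> nmomapuslut
lemma: momapus; POLE=ra; GRD=un; ASPECT=fe


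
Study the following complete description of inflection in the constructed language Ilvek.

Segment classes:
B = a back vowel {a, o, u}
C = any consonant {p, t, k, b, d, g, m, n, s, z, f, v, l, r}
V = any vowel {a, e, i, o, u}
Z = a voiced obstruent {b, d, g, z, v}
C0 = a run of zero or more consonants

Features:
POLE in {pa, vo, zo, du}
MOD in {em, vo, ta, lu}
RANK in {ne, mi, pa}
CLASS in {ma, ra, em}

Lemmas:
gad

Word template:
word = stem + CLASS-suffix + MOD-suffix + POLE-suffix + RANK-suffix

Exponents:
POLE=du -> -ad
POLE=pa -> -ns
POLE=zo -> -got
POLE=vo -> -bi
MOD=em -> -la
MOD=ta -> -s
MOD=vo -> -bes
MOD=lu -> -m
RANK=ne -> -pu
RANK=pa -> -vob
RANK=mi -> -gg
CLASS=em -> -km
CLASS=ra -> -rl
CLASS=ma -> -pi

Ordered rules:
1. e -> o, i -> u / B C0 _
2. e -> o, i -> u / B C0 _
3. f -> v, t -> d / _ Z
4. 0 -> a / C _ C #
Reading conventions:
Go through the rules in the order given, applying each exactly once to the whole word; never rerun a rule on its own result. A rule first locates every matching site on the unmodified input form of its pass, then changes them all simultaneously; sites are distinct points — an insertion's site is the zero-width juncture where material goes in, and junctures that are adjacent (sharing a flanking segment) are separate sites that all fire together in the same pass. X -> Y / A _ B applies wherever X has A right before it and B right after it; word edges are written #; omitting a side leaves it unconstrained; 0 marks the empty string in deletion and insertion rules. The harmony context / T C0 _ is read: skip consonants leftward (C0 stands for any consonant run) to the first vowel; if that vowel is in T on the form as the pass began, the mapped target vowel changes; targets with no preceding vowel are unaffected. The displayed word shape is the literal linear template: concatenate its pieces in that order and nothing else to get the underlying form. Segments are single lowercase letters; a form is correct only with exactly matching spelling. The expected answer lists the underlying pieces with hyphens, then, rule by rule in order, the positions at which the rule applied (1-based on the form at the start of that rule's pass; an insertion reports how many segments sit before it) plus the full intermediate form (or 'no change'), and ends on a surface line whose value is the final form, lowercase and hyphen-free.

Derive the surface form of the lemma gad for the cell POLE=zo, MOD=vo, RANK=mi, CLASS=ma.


underlying: gad-pi-bes-got-gg
1. e -> o, i -> u / B C0 _: fires at position(s) 5: gadpubesgotgg
2. e -> o, i -> u / B C0 _: fires at position(s) 7: gadpubosgotgg
3. f -> v, t -> d / _ Z: fires at position(s) 11: gadpubosgodgg
4. 0 -> a / C _ C #: inserts after position(s) 12: gadpubosgodgag
surface: gadpubosgodgag


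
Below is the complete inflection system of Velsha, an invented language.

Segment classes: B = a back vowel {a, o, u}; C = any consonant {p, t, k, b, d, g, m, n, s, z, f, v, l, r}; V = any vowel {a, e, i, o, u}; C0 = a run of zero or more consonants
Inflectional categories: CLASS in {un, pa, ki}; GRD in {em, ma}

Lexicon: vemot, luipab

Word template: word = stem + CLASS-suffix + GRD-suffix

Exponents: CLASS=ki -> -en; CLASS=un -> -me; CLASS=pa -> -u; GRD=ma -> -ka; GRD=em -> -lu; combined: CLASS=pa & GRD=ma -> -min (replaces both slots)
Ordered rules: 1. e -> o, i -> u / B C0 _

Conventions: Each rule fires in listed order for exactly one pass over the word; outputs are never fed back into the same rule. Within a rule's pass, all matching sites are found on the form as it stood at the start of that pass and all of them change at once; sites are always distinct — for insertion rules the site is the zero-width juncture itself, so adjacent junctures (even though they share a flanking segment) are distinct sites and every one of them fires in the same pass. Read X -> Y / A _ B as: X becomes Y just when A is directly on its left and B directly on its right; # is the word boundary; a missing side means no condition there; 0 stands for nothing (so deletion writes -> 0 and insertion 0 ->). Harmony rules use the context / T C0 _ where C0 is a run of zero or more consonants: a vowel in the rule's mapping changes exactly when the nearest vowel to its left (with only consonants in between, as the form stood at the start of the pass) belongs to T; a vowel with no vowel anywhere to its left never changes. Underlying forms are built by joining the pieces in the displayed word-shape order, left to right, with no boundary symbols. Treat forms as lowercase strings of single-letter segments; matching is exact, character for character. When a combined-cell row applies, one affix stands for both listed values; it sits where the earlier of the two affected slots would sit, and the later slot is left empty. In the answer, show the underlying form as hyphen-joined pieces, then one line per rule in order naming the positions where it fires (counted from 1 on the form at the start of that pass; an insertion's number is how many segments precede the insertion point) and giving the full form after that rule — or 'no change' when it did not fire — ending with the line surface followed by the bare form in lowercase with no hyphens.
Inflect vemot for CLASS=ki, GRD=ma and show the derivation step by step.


underlying: vemot-en-ka
1. e -> o, i -> u / B C0 _: fires at position(s) 6: vemotonka
surface: vemotonka


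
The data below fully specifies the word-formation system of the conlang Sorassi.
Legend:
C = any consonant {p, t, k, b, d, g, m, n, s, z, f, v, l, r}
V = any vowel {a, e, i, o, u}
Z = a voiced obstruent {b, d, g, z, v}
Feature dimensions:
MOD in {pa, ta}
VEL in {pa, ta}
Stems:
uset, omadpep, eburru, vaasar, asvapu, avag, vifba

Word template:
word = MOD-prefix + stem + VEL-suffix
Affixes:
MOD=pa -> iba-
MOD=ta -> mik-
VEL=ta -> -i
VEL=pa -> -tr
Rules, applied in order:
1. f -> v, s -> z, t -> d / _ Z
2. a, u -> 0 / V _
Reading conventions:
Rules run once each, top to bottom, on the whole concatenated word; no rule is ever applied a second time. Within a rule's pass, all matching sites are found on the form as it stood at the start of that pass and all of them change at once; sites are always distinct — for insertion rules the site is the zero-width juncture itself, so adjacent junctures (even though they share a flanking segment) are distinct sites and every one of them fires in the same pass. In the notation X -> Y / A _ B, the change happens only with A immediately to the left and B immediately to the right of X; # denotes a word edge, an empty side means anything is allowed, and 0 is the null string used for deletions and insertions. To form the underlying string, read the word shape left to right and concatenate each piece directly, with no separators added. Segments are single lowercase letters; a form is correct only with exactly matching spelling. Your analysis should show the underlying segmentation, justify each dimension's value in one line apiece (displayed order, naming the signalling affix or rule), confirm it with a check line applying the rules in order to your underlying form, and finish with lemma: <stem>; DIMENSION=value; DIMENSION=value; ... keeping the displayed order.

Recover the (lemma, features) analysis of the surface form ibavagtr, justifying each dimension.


underlying: iba-avag-tr
MOD=pa - signalled by the affix iba-
VEL=pa - signalled by the affix -tr
check: ibaavagtr -> ibaavagtr -> ibavagtr
lemma: avag; MOD=pa; VEL=pa


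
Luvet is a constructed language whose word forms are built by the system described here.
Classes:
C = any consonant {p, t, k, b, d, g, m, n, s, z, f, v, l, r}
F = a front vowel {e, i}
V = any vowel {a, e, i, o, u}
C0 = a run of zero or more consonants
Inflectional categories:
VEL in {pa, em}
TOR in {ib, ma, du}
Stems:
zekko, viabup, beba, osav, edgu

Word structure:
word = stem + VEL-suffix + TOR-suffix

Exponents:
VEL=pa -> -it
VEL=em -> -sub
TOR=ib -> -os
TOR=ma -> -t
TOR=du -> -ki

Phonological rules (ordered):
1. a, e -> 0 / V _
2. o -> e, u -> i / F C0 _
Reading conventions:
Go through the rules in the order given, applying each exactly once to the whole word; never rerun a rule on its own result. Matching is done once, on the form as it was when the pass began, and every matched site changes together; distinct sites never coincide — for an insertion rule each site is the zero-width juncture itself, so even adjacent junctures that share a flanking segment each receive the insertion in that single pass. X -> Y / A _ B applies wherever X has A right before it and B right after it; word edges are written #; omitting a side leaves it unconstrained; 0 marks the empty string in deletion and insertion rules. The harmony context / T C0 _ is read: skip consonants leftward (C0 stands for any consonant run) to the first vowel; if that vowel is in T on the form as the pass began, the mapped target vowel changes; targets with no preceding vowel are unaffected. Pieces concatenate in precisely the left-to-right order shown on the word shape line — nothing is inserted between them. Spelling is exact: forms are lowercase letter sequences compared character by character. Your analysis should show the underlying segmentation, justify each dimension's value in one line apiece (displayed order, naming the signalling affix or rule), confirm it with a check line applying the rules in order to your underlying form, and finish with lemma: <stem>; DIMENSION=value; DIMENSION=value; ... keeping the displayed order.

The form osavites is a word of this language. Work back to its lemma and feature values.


underlying: osav-it-os
VEL=pa - signalled by the affix -it
TOR=ib - signalled by the affix -os
check: osavitos -> osavitos -> osavites
lemma: osav; VEL=pa; TOR=ib


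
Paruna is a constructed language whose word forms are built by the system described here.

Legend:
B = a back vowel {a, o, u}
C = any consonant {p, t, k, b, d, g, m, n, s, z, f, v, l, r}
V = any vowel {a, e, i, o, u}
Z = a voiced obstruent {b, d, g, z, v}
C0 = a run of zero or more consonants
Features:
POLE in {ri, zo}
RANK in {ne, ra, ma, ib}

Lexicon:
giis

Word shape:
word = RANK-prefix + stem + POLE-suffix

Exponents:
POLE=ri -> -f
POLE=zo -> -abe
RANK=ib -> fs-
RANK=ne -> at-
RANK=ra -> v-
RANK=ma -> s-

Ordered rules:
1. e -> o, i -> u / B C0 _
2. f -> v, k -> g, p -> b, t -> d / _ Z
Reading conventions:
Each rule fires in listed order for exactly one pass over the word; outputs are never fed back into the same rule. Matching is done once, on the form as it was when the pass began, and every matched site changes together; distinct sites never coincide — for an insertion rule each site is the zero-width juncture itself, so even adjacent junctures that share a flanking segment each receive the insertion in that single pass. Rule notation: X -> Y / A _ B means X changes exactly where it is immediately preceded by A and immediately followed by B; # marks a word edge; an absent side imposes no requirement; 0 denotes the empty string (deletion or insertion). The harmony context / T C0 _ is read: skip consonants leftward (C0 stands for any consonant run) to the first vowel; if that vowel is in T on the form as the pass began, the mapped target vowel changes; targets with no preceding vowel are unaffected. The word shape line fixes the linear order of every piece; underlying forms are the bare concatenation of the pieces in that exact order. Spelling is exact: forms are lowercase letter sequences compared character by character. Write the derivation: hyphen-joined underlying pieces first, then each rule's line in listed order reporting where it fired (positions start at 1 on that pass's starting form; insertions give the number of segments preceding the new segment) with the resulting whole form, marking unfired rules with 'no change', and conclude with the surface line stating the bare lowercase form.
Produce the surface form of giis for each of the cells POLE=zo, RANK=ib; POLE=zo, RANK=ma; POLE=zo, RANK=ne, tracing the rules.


cell POLE=zo, RANK=ib:
underlying: fs-giis-abe
1. e -> o, i -> u / B C0 _: fires at position(s) 9: fsgiisabo
2. f -> v, k -> g, p -> b, t -> d / _ Z: no change
surface: fsgiisabo

cell POLE=zo, RANK=ma:
underlying: s-giis-abe
1. e -> o, i -> u / B C0 _: fires at position(s) 8: sgiisabo
2. f -> v, k -> g, p -> b, t -> d / _ Z: no change
surface: sgiisabo

cell POLE=zo, RANK=ne:
underlying: at-giis-abe
1. e -> o, i -> u / B C0 _: fires at position(s) 4, 9: atguisabo
2. f -> v, k -> g, p -> b, t -> d / _ Z: fires at position(s) 2: adguisabo
surface: adguisabo


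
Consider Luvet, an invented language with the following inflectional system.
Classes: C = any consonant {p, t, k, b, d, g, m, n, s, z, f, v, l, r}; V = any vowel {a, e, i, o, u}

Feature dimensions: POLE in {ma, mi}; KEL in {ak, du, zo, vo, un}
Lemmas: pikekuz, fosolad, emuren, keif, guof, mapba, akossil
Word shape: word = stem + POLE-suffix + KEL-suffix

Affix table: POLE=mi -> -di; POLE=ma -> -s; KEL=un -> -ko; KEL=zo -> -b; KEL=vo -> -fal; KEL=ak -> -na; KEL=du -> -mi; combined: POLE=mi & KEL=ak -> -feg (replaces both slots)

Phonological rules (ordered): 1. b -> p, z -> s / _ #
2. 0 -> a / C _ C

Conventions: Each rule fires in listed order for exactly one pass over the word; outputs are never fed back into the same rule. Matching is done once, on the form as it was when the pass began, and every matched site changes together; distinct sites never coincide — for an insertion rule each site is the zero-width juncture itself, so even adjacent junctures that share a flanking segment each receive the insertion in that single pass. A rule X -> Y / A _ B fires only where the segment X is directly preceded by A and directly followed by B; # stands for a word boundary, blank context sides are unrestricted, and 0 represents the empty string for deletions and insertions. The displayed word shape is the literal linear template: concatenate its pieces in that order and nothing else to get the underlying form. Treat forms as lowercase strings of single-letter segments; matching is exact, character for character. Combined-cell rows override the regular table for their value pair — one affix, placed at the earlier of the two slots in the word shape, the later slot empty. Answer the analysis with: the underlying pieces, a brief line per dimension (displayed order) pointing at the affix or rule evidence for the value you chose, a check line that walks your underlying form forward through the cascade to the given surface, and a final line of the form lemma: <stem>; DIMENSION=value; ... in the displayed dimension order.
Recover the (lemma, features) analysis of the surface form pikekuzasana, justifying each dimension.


underlying: pikekuz-s-na
POLE=ma - signalled by the affix -s
KEL=ak - signalled by the affix -na
check: pikekuzsna -> pikekuzsna -> pikekuzasana
lemma: pikekuz; POLE=ma; KEL=ak


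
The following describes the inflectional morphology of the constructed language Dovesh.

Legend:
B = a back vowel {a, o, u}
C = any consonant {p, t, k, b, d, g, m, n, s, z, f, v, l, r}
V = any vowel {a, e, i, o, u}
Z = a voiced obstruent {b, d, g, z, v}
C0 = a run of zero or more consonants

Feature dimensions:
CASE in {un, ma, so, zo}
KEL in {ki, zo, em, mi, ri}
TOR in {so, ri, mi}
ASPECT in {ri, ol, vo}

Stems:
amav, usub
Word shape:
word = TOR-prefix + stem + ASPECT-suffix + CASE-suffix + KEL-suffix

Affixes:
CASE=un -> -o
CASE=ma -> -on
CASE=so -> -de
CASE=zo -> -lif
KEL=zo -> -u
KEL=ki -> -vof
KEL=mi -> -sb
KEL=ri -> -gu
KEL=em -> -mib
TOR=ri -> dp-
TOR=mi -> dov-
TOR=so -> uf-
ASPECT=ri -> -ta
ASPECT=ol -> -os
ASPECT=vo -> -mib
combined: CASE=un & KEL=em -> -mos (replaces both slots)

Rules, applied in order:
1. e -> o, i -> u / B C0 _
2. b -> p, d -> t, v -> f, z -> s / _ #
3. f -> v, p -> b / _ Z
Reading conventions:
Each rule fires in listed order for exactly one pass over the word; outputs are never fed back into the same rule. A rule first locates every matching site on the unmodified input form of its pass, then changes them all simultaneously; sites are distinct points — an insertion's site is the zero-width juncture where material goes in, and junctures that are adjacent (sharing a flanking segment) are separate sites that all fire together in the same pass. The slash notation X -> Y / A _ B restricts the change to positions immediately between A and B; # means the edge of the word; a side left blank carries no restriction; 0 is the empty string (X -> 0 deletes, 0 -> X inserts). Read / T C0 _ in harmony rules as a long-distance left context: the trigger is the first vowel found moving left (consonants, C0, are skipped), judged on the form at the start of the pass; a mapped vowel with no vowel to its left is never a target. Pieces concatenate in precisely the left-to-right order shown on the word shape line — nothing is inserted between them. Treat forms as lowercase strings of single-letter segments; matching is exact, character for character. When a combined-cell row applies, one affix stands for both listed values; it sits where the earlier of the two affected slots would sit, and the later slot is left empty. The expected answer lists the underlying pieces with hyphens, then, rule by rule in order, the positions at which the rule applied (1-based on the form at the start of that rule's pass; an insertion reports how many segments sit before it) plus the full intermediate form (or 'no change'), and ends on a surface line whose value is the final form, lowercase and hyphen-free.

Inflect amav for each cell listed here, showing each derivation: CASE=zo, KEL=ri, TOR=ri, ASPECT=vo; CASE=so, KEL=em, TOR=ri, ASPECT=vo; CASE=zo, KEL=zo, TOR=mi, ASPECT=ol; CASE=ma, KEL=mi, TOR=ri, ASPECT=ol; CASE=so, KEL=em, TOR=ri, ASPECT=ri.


cell CASE=zo, KEL=ri, TOR=ri, ASPECT=vo:
underlying: dp-amav-mib-lif-gu
1. e -> o, i -> u / B C0 _: fires at position(s) 8: dpamavmublifgu
2. b -> p, d -> t, v -> f, z -> s / _ #: no change
3. f -> v, p -> b / _ Z: fires at position(s) 12: dpamavmublivgu
surface: dpamavmublivgu

cell CASE=so, KEL=em, TOR=ri, ASPECT=vo:
underlying: dp-amav-mib-de-mib
1. e -> o, i -> u / B C0 _: fires at position(s) 8: dpamavmubdemib
2. b -> p, d -> t, v -> f, z -> s / _ #: fires at position(s) 14: dpamavmubdemip
3. f -> v, p -> b / _ Z: no change
surface: dpamavmubdemip

cell CASE=zo, KEL=zo, TOR=mi, ASPECT=ol:
underlying: dov-amav-os-lif-u
1. e -> o, i -> u / B C0 _: fires at position(s) 11: dovamavoslufu
2. b -> p, d -> t, v -> f, z -> s / _ #: no change
3. f -> v, p -> b / _ Z: no change
surface: dovamavoslufu

cell CASE=ma, KEL=mi, TOR=ri, ASPECT=ol:
underlying: dp-amav-os-on-sb
1. e -> o, i -> u / B C0 _: no change
2. b -> p, d -> t, v -> f, z -> s / _ #: fires at position(s) 12: dpamavosonsp
3. f -> v, p -> b / _ Z: no change
surface: dpamavosonsp

cell CASE=so, KEL=em, TOR=ri, ASPECT=ri:
underlying: dp-amav-ta-de-mib
1. e -> o, i -> u / B C0 _: fires at position(s) 10: dpamavtadomib
2. b -> p, d -> t, v -> f, z -> s / _ #: fires at position(s) 13: dpamavtadomip
3. f -> v, p -> b / _ Z: no change
surface: dpamavtadomip


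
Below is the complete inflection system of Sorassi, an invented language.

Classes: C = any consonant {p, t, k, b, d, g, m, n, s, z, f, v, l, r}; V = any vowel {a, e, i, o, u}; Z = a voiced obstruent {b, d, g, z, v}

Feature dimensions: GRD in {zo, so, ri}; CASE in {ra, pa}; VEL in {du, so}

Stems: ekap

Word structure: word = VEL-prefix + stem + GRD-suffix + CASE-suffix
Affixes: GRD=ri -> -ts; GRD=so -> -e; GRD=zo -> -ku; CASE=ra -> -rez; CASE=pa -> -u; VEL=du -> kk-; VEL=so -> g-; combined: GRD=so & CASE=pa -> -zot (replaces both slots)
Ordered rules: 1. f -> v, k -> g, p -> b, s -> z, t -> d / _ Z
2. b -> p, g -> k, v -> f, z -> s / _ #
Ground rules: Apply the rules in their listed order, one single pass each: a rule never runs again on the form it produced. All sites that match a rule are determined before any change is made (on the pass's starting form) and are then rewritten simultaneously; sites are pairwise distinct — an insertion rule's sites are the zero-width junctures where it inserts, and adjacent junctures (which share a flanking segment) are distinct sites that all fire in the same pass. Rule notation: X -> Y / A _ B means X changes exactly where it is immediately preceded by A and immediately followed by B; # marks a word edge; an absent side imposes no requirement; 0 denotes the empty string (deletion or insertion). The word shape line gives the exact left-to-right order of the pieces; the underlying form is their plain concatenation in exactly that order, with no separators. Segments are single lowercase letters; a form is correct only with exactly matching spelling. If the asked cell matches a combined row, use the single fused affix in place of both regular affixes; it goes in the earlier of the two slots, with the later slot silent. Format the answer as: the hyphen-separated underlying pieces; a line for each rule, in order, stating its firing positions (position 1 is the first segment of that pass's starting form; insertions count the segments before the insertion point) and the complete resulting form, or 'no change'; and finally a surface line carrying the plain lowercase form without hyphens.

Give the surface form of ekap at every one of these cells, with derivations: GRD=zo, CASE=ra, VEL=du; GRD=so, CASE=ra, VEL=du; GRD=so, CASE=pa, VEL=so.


cell GRD=zo, CASE=ra, VEL=du:
underlying: kk-ekap-ku-rez
1. f -> v, k -> g, p -> b, s -> z, t -> d / _ Z: no change
2. b -> p, g -> k, v -> f, z -> s / _ #: fires at position(s) 11: kkekapkures
surface: kkekapkures

cell GRD=so, CASE=ra, VEL=du:
underlying: kk-ekap-e-rez
1. f -> v, k -> g, p -> b, s -> z, t -> d / _ Z: no change
2. b -> p, g -> k, v -> f, z -> s / _ #: fires at position(s) 10: kkekaperes
surface: kkekaperes

cell GRD=so, CASE=pa, VEL=so:
underlying: g-ekap-zot
1. f -> v, k -> g, p -> b, s -> z, t -> d / _ Z: fires at position(s) 5: gekabzot
2. b -> p, g -> k, v -> f, z -> s / _ #: no change
surface: gekabzot


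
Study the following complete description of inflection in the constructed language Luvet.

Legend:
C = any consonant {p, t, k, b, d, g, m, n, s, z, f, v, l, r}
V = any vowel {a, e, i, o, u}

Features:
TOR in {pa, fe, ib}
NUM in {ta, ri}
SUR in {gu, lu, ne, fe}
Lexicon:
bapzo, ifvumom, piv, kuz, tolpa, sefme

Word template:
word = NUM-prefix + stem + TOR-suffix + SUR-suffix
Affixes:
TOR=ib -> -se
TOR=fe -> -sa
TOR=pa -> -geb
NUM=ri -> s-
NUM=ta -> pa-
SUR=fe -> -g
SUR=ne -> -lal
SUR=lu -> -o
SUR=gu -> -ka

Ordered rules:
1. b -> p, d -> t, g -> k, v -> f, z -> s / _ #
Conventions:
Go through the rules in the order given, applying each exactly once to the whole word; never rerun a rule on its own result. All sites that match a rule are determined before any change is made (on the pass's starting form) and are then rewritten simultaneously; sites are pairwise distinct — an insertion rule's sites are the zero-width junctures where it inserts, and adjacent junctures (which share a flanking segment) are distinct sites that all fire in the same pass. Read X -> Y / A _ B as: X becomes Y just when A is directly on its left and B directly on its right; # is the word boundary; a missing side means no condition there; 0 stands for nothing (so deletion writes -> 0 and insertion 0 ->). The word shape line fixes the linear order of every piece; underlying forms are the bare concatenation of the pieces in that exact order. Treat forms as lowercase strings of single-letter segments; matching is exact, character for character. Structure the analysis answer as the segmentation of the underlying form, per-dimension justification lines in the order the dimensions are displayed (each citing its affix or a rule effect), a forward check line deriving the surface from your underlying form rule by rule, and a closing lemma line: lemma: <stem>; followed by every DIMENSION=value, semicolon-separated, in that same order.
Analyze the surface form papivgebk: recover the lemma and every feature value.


underlying: pa-piv-geb-g
TOR=pa - signalled by the affix -geb
NUM=ta - signalled by the affix pa-
SUR=fe - signalled by the affix -g
check: papivgebg -> papivgebk
lemma: piv; TOR=pa; NUM=ta; SUR=fe


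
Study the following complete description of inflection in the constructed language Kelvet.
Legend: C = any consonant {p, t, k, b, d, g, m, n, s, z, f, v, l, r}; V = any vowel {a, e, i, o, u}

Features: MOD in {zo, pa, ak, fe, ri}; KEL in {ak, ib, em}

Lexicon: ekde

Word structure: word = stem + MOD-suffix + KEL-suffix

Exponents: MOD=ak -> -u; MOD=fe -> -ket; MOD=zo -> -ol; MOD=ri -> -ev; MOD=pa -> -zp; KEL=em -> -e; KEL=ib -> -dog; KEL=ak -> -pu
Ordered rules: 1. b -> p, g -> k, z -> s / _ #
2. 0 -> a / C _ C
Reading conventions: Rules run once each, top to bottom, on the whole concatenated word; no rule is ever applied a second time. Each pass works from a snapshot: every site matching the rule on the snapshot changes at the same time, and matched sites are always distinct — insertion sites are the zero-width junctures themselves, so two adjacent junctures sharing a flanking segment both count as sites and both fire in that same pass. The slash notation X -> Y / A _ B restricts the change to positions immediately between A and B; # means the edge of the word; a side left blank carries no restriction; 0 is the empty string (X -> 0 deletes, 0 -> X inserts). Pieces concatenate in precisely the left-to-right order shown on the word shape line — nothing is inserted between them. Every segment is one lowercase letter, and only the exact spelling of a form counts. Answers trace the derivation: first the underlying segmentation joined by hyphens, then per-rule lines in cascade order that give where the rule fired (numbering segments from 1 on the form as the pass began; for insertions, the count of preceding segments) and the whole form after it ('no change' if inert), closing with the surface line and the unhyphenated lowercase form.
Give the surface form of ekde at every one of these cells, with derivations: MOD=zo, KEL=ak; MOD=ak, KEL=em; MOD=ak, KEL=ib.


cell MOD=zo, KEL=ak:
underlying: ekde-ol-pu
1. b -> p, g -> k, z -> s / _ #: no change
2. 0 -> a / C _ C: inserts after position(s) 2, 6: ekadeolapu
surface: ekadeolapu

cell MOD=ak, KEL=em:
underlying: ekde-u-e
1. b -> p, g -> k, z -> s / _ #: no change
2. 0 -> a / C _ C: inserts after position(s) 2: ekadeue
surface: ekadeue

cell MOD=ak, KEL=ib:
underlying: ekde-u-dog
1. b -> p, g -> k, z -> s / _ #: fires at position(s) 8: ekdeudok
2. 0 -> a / C _ C: inserts after position(s) 2: ekadeudok
surface: ekadeudok


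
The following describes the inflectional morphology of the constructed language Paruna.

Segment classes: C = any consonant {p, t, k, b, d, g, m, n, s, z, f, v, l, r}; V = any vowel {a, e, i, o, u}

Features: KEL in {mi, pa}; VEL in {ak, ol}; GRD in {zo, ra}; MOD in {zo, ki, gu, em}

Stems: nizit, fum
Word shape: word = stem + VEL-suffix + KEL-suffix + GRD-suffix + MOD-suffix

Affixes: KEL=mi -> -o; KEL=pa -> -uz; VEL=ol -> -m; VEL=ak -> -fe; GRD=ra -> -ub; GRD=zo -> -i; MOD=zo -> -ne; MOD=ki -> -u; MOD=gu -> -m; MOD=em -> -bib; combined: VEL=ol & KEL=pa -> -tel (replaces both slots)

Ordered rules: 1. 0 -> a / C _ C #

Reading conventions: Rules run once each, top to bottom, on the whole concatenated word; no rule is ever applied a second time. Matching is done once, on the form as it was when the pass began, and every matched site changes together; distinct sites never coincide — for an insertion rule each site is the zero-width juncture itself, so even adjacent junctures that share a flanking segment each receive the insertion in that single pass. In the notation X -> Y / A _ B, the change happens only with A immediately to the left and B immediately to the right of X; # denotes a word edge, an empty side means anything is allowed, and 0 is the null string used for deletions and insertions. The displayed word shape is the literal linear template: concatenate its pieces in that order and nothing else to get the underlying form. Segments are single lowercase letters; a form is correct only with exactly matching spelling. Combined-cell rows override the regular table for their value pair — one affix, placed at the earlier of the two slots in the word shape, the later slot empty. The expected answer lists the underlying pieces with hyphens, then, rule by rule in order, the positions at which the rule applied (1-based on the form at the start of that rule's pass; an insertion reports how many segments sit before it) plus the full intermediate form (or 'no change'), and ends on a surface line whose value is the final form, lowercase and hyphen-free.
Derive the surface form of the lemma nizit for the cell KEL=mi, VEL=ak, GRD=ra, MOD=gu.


underlying: nizit-fe-o-ub-m
1. 0 -> a / C _ C #: inserts after position(s) 10: nizitfeoubam
surface: nizitfeoubam
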